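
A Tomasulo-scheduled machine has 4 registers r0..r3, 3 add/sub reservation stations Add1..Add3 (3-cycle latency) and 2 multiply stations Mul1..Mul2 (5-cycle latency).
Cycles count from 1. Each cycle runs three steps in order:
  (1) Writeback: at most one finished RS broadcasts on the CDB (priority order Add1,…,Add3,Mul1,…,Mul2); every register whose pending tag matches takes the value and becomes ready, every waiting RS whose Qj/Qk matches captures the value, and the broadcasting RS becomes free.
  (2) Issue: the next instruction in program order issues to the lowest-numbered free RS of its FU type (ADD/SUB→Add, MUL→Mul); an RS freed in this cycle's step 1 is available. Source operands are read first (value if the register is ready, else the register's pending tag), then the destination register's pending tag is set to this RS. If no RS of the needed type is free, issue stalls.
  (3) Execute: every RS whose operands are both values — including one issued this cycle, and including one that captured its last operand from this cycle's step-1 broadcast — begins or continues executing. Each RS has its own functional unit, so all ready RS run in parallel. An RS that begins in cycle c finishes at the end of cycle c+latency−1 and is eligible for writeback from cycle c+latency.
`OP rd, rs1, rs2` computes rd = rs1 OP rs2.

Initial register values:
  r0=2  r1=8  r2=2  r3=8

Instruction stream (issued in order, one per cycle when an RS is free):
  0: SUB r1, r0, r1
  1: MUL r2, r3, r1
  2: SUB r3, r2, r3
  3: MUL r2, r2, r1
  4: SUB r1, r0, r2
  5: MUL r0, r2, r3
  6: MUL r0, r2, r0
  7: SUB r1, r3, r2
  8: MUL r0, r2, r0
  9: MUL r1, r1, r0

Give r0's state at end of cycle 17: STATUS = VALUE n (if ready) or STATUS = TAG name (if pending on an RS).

STATUS = TAG Mul2

  c1: issue SUB r1<-Add1  regs: r0:2,r1:Add1,r2:2,r3:8
  c2: issue MUL r2<-Mul1  regs: r0:2,r1:Add1,r2:Mul1,r3:8
  c3: issue SUB r3<-Add2  regs: r0:2,r1:Add1,r2:Mul1,r3:Add2
  c4: CDB Add1=-6; issue MUL r2<-Mul2  regs: r0:2,r1:-6,r2:Mul2,r3:Add2
  c5: issue SUB r1<-Add1  regs: r0:2,r1:Add1,r2:Mul2,r3:Add2
  c6: stall  regs: r0:2,r1:Add1,r2:Mul2,r3:Add2
  c7: stall  regs: r0:2,r1:Add1,r2:Mul2,r3:Add2
  c8: stall  regs: r0:2,r1:Add1,r2:Mul2,r3:Add2
  c9: CDB Mul1=-48; issue MUL r0<-Mul1  regs: r0:Mul1,r1:Add1,r2:Mul2,r3:Add2
  c10: stall  regs: r0:Mul1,r1:Add1,r2:Mul2,r3:Add2
  c11: stall  regs: r0:Mul1,r1:Add1,r2:Mul2,r3:Add2
  c12: CDB Add2=-56; stall  regs: r0:Mul1,r1:Add1,r2:Mul2,r3:-56
  c13: stall  regs: r0:Mul1,r1:Add1,r2:Mul2,r3:-56
  c14: CDB Mul2=288; issue MUL r0<-Mul2  regs: r0:Mul2,r1:Add1,r2:288,r3:-56
  c15: issue SUB r1<-Add2  regs: r0:Mul2,r1:Add2,r2:288,r3:-56
  c16: stall  regs: r0:Mul2,r1:Add2,r2:288,r3:-56
  c17: CDB Add1=-286; stall  regs: r0:Mul2,r1:Add2,r2:288,r3:-56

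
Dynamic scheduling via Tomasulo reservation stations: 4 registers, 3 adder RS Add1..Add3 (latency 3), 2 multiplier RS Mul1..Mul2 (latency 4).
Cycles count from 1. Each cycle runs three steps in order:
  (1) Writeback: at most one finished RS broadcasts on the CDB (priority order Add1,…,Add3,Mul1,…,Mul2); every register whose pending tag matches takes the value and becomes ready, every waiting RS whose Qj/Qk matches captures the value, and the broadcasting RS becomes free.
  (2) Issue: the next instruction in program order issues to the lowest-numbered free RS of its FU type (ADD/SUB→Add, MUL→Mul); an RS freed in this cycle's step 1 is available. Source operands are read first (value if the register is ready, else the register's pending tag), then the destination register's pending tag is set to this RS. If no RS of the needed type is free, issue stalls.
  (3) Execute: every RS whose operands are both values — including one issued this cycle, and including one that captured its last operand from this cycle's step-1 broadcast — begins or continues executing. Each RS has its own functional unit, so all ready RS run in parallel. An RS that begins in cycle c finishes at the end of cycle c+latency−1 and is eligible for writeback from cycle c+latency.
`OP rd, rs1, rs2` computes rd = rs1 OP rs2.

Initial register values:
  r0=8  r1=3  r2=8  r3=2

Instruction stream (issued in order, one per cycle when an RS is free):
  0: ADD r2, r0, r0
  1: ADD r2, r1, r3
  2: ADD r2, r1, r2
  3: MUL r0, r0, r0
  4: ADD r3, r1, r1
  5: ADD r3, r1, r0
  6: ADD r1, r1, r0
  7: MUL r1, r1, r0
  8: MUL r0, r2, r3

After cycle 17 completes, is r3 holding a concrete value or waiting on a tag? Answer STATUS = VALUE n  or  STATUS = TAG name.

cycle 1: issue ADD r2<-Add1 // r0:8,r1:3,r2:Add1,r3:2
cycle 2: issue ADD r2<-Add2 // r0:8,r1:3,r2:Add2,r3:2
cycle 3: issue ADD r2<-Add3 // r0:8,r1:3,r2:Add3,r3:2
cycle 4: CDB Add1=16; issue MUL r0<-Mul1 // r0:Mul1,r1:3,r2:Add3,r3:2
cycle 5: CDB Add2=5; issue ADD r3<-Add1 // r0:Mul1,r1:3,r2:Add3,r3:Add1
cycle 6: issue ADD r3<-Add2 // r0:Mul1,r1:3,r2:Add3,r3:Add2
cycle 7: stall // r0:Mul1,r1:3,r2:Add3,r3:Add2
cycle 8: CDB Add1=6; issue ADD r1<-Add1 // r0:Mul1,r1:Add1,r2:Add3,r3:Add2
cycle 9: CDB Add3=8; issue MUL r1<-Mul2 // r0:Mul1,r1:Mul2,r2:8,r3:Add2
cycle 10: CDB Mul1=64; issue MUL r0<-Mul1 // r0:Mul1,r1:Mul2,r2:8,r3:Add2
cycle 11: - // r0:Mul1,r1:Mul2,r2:8,r3:Add2
cycle 12: - // r0:Mul1,r1:Mul2,r2:8,r3:Add2
cycle 13: CDB Add1=67 // r0:Mul1,r1:Mul2,r2:8,r3:Add2
cycle 14: CDB Add2=67 // r0:Mul1,r1:Mul2,r2:8,r3:67
cycle 15: - // r0:Mul1,r1:Mul2,r2:8,r3:67
cycle 16: - // r0:Mul1,r1:Mul2,r2:8,r3:67
cycle 17: CDB Mul2=4288 // r0:Mul1,r1:4288,r2:8,r3:67

STATUS = VALUE 67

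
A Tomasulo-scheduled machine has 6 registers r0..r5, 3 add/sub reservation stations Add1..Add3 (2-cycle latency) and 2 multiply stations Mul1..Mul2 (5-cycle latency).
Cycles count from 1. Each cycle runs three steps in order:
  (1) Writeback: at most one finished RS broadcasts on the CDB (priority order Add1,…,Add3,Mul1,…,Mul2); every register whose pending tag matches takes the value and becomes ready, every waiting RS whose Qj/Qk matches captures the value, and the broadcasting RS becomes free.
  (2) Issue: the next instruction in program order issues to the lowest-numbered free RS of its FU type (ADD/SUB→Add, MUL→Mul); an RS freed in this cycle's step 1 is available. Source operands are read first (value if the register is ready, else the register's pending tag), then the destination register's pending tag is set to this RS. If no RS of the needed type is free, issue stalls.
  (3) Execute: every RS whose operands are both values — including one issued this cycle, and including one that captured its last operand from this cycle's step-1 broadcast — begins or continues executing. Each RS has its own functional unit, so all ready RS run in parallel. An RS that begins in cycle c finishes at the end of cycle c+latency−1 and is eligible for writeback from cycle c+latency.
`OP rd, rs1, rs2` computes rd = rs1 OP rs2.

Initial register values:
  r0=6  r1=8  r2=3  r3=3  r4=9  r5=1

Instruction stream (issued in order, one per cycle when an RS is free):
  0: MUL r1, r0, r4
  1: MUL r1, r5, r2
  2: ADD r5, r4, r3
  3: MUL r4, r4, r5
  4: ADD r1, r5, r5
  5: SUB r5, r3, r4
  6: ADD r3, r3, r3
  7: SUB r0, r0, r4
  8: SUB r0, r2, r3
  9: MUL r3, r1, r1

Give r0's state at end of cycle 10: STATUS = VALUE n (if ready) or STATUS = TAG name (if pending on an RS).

STATUS = TAG Add3

  c1: issue MUL r1<-Mul1  regs: r0:6,r1:Mul1,r2:3,r3:3,r4:9,r5:1
  c2: issue MUL r1<-Mul2  regs: r0:6,r1:Mul2,r2:3,r3:3,r4:9,r5:1
  c3: issue ADD r5<-Add1  regs: r0:6,r1:Mul2,r2:3,r3:3,r4:9,r5:Add1
  c4: stall  regs: r0:6,r1:Mul2,r2:3,r3:3,r4:9,r5:Add1
  c5: CDB Add1=12; stall  regs: r0:6,r1:Mul2,r2:3,r3:3,r4:9,r5:12
  c6: CDB Mul1=54; issue MUL r4<-Mul1  regs: r0:6,r1:Mul2,r2:3,r3:3,r4:Mul1,r5:12
  c7: CDB Mul2=3; issue ADD r1<-Add1  regs: r0:6,r1:Add1,r2:3,r3:3,r4:Mul1,r5:12
  c8: issue SUB r5<-Add2  regs: r0:6,r1:Add1,r2:3,r3:3,r4:Mul1,r5:Add2
  c9: CDB Add1=24; issue ADD r3<-Add1  regs: r0:6,r1:24,r2:3,r3:Add1,r4:Mul1,r5:Add2
  c10: issue SUB r0<-Add3  regs: r0:Add3,r1:24,r2:3,r3:Add1,r4:Mul1,r5:Add2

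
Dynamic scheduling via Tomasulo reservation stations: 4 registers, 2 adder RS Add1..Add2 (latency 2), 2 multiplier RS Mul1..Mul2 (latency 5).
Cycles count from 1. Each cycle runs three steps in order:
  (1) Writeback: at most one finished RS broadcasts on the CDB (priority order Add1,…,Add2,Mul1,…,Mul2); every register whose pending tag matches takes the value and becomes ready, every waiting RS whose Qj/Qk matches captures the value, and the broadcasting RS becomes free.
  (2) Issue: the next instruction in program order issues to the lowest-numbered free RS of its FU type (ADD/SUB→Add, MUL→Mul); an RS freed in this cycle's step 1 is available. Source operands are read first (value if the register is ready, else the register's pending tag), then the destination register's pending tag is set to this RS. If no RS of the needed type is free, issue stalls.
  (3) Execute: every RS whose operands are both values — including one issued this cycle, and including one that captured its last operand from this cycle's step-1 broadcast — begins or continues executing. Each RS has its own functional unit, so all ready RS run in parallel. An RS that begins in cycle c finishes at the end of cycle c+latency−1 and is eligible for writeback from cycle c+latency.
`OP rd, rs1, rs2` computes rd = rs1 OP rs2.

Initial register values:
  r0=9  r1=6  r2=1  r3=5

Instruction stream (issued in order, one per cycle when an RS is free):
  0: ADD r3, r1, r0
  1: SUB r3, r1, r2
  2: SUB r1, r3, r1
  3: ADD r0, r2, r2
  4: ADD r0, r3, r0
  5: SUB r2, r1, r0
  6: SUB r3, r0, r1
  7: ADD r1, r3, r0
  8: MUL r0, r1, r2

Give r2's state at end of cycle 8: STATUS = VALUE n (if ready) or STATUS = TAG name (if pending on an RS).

STATUS = TAG Add2

c1: issue ADD r3<-Add1 | r0:9,r1:6,r2:1,r3:Add1
c2: issue SUB r3<-Add2 | r0:9,r1:6,r2:1,r3:Add2
c3: CDB Add1=15; issue SUB r1<-Add1 | r0:9,r1:Add1,r2:1,r3:Add2
c4: CDB Add2=5; issue ADD r0<-Add2 | r0:Add2,r1:Add1,r2:1,r3:5
c5: stall | r0:Add2,r1:Add1,r2:1,r3:5
c6: CDB Add1=-1; issue ADD r0<-Add1 | r0:Add1,r1:-1,r2:1,r3:5
c7: CDB Add2=2; issue SUB r2<-Add2 | r0:Add1,r1:-1,r2:Add2,r3:5
c8: stall | r0:Add1,r1:-1,r2:Add2,r3:5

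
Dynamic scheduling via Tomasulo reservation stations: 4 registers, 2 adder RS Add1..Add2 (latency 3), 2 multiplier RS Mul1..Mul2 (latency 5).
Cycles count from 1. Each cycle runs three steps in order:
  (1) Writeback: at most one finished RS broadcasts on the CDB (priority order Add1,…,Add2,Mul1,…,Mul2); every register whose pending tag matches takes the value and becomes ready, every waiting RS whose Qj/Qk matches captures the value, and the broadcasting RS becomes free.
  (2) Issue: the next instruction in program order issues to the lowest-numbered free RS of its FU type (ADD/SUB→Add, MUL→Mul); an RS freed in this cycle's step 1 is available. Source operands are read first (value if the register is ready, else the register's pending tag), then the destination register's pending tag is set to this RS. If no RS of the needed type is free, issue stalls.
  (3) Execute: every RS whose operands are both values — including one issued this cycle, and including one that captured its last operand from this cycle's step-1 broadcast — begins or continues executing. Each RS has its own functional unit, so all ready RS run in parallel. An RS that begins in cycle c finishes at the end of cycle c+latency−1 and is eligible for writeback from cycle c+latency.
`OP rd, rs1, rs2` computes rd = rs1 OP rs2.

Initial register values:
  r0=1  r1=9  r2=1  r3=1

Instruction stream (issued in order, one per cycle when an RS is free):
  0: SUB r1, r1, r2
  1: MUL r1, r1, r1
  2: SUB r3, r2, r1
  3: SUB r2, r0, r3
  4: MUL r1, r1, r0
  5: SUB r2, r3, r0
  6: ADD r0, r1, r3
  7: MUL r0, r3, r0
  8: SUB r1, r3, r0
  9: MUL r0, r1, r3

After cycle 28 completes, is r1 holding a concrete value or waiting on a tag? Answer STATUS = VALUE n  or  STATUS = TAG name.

c1: issue SUB r1<-Add1 | r0:1,r1:Add1,r2:1,r3:1
c2: issue MUL r1<-Mul1 | r0:1,r1:Mul1,r2:1,r3:1
c3: issue SUB r3<-Add2 | r0:1,r1:Mul1,r2:1,r3:Add2
c4: CDB Add1=8; issue SUB r2<-Add1 | r0:1,r1:Mul1,r2:Add1,r3:Add2
c5: issue MUL r1<-Mul2 | r0:1,r1:Mul2,r2:Add1,r3:Add2
c6: stall | r0:1,r1:Mul2,r2:Add1,r3:Add2
c7: stall | r0:1,r1:Mul2,r2:Add1,r3:Add2
c8: stall | r0:1,r1:Mul2,r2:Add1,r3:Add2
c9: CDB Mul1=64; stall | r0:1,r1:Mul2,r2:Add1,r3:Add2
c10: stall | r0:1,r1:Mul2,r2:Add1,r3:Add2
c11: stall | r0:1,r1:Mul2,r2:Add1,r3:Add2
c12: CDB Add2=-63; issue SUB r2<-Add2 | r0:1,r1:Mul2,r2:Add2,r3:-63
c13: stall | r0:1,r1:Mul2,r2:Add2,r3:-63
c14: CDB Mul2=64; stall | r0:1,r1:64,r2:Add2,r3:-63
c15: CDB Add1=64; issue ADD r0<-Add1 | r0:Add1,r1:64,r2:Add2,r3:-63
c16: CDB Add2=-64; issue MUL r0<-Mul1 | r0:Mul1,r1:64,r2:-64,r3:-63
c17: issue SUB r1<-Add2 | r0:Mul1,r1:Add2,r2:-64,r3:-63
c18: CDB Add1=1; issue MUL r0<-Mul2 | r0:Mul2,r1:Add2,r2:-64,r3:-63
c19: - | r0:Mul2,r1:Add2,r2:-64,r3:-63
c20: - | r0:Mul2,r1:Add2,r2:-64,r3:-63
c21: - | r0:Mul2,r1:Add2,r2:-64,r3:-63
c22: - | r0:Mul2,r1:Add2,r2:-64,r3:-63
c23: CDB Mul1=-63 | r0:Mul2,r1:Add2,r2:-64,r3:-63
c24: - | r0:Mul2,r1:Add2,r2:-64,r3:-63
c25: - | r0:Mul2,r1:Add2,r2:-64,r3:-63
c26: CDB Add2=0 | r0:Mul2,r1:0,r2:-64,r3:-63
c27: - | r0:Mul2,r1:0,r2:-64,r3:-63
c28: - | r0:Mul2,r1:0,r2:-64,r3:-63

STATUS = VALUE 0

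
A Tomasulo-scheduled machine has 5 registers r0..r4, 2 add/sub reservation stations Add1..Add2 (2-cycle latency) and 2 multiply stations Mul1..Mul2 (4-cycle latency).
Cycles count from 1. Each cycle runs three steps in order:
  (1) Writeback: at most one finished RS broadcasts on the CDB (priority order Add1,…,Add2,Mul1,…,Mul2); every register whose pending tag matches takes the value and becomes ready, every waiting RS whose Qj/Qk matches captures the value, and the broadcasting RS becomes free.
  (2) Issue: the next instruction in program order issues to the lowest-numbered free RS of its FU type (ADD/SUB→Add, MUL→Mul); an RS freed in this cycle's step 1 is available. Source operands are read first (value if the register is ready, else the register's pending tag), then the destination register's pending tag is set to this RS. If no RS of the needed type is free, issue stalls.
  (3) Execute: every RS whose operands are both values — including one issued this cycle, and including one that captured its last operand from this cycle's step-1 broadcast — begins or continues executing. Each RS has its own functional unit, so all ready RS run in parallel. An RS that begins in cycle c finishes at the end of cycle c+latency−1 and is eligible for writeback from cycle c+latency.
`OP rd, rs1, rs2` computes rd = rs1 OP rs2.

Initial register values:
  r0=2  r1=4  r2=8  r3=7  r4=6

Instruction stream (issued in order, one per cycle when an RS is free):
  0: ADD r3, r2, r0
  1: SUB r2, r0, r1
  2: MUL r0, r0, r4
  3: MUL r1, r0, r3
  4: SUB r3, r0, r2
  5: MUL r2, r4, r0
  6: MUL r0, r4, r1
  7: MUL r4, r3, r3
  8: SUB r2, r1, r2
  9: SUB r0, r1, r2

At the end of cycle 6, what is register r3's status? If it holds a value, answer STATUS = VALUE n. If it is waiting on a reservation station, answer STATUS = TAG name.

STATUS = TAG Add1

  c1: issue ADD r3<-Add1  regs: r0:2,r1:4,r2:8,r3:Add1,r4:6
  c2: issue SUB r2<-Add2  regs: r0:2,r1:4,r2:Add2,r3:Add1,r4:6
  c3: CDB Add1=10; issue MUL r0<-Mul1  regs: r0:Mul1,r1:4,r2:Add2,r3:10,r4:6
  c4: CDB Add2=-2; issue MUL r1<-Mul2  regs: r0:Mul1,r1:Mul2,r2:-2,r3:10,r4:6
  c5: issue SUB r3<-Add1  regs: r0:Mul1,r1:Mul2,r2:-2,r3:Add1,r4:6
  c6: stall  regs: r0:Mul1,r1:Mul2,r2:-2,r3:Add1,r4:6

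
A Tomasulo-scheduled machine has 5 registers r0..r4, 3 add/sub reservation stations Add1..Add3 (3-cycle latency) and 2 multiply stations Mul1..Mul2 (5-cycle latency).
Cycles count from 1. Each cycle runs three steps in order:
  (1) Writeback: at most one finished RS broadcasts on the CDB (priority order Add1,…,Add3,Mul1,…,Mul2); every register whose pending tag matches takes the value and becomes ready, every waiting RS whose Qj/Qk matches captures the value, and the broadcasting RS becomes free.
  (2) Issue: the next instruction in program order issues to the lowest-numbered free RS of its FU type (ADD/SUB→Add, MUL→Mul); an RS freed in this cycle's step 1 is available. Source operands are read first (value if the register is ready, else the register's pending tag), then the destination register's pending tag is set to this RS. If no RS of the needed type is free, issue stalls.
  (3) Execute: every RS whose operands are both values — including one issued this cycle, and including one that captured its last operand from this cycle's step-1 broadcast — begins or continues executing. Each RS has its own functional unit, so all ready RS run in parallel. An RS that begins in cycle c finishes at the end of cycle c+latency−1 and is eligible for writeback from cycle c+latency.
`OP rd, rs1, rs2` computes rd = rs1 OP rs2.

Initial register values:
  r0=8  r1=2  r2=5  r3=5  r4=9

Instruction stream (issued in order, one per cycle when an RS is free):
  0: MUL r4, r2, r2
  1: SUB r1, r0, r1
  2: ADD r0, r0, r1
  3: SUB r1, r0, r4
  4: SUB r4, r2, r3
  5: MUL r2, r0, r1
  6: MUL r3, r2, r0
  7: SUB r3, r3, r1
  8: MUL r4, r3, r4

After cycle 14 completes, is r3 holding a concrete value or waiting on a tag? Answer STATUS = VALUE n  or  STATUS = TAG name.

STATUS = TAG Add1

c1: issue MUL r4<-Mul1 | r0:8,r1:2,r2:5,r3:5,r4:Mul1
c2: issue SUB r1<-Add1 | r0:8,r1:Add1,r2:5,r3:5,r4:Mul1
c3: issue ADD r0<-Add2 | r0:Add2,r1:Add1,r2:5,r3:5,r4:Mul1
c4: issue SUB r1<-Add3 | r0:Add2,r1:Add3,r2:5,r3:5,r4:Mul1
c5: CDB Add1=6; issue SUB r4<-Add1 | r0:Add2,r1:Add3,r2:5,r3:5,r4:Add1
c6: CDB Mul1=25; issue MUL r2<-Mul1 | r0:Add2,r1:Add3,r2:Mul1,r3:5,r4:Add1
c7: issue MUL r3<-Mul2 | r0:Add2,r1:Add3,r2:Mul1,r3:Mul2,r4:Add1
c8: CDB Add1=0; issue SUB r3<-Add1 | r0:Add2,r1:Add3,r2:Mul1,r3:Add1,r4:0
c9: CDB Add2=14; stall | r0:14,r1:Add3,r2:Mul1,r3:Add1,r4:0
c10: stall | r0:14,r1:Add3,r2:Mul1,r3:Add1,r4:0
c11: stall | r0:14,r1:Add3,r2:Mul1,r3:Add1,r4:0
c12: CDB Add3=-11; stall | r0:14,r1:-11,r2:Mul1,r3:Add1,r4:0
c13: stall | r0:14,r1:-11,r2:Mul1,r3:Add1,r4:0
c14: stall | r0:14,r1:-11,r2:Mul1,r3:Add1,r4:0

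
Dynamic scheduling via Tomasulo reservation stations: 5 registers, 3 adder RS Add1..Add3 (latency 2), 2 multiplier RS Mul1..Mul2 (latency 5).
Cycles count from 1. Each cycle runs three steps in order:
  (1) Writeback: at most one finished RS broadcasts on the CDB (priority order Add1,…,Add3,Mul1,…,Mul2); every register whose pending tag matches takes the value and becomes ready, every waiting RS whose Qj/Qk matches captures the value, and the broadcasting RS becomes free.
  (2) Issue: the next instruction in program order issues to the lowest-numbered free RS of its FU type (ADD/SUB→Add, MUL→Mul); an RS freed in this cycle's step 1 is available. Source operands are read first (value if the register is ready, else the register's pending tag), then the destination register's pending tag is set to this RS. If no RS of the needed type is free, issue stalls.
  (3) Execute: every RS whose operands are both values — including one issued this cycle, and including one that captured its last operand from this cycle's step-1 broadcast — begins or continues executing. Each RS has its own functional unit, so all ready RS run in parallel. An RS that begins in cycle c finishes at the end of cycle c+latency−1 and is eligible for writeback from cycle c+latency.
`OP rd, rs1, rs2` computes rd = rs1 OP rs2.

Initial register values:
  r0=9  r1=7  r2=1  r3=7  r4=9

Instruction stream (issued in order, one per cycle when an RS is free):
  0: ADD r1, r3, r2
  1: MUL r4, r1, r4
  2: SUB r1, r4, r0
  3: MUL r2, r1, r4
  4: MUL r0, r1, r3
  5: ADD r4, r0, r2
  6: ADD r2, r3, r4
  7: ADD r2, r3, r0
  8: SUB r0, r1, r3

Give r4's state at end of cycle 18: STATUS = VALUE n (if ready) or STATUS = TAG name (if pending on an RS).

STATUS = VALUE 4977

c1: issue ADD r1<-Add1 | r0:9,r1:Add1,r2:1,r3:7,r4:9
c2: issue MUL r4<-Mul1 | r0:9,r1:Add1,r2:1,r3:7,r4:Mul1
c3: CDB Add1=8; issue SUB r1<-Add1 | r0:9,r1:Add1,r2:1,r3:7,r4:Mul1
c4: issue MUL r2<-Mul2 | r0:9,r1:Add1,r2:Mul2,r3:7,r4:Mul1
c5: stall | r0:9,r1:Add1,r2:Mul2,r3:7,r4:Mul1
c6: stall | r0:9,r1:Add1,r2:Mul2,r3:7,r4:Mul1
c7: stall | r0:9,r1:Add1,r2:Mul2,r3:7,r4:Mul1
c8: CDB Mul1=72; issue MUL r0<-Mul1 | r0:Mul1,r1:Add1,r2:Mul2,r3:7,r4:72
c9: issue ADD r4<-Add2 | r0:Mul1,r1:Add1,r2:Mul2,r3:7,r4:Add2
c10: CDB Add1=63; issue ADD r2<-Add1 | r0:Mul1,r1:63,r2:Add1,r3:7,r4:Add2
c11: issue ADD r2<-Add3 | r0:Mul1,r1:63,r2:Add3,r3:7,r4:Add2
c12: stall | r0:Mul1,r1:63,r2:Add3,r3:7,r4:Add2
c13: stall | r0:Mul1,r1:63,r2:Add3,r3:7,r4:Add2
c14: stall | r0:Mul1,r1:63,r2:Add3,r3:7,r4:Add2
c15: CDB Mul1=441; stall | r0:441,r1:63,r2:Add3,r3:7,r4:Add2
c16: CDB Mul2=4536; stall | r0:441,r1:63,r2:Add3,r3:7,r4:Add2
c17: CDB Add3=448; issue SUB r0<-Add3 | r0:Add3,r1:63,r2:448,r3:7,r4:Add2
c18: CDB Add2=4977 | r0:Add3,r1:63,r2:448,r3:7,r4:4977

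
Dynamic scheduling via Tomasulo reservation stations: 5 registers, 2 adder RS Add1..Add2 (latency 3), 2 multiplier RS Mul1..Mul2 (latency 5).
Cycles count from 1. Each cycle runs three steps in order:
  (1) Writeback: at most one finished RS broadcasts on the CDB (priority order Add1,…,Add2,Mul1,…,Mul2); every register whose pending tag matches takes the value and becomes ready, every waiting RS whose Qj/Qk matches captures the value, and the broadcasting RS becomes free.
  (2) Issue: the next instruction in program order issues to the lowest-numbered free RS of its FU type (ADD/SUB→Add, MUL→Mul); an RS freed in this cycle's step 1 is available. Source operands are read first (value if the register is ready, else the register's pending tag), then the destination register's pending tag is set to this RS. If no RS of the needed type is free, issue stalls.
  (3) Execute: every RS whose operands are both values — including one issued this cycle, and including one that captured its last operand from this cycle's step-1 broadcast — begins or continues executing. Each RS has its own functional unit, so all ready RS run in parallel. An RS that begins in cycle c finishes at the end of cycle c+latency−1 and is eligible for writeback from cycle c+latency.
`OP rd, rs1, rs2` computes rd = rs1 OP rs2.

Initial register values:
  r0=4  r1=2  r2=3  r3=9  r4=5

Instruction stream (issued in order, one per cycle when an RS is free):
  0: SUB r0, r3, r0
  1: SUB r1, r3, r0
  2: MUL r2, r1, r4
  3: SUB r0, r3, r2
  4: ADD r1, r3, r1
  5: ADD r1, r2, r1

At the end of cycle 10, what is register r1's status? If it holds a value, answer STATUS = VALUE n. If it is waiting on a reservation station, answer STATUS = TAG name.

  c1: issue SUB r0<-Add1  regs: r0:Add1,r1:2,r2:3,r3:9,r4:5
  c2: issue SUB r1<-Add2  regs: r0:Add1,r1:Add2,r2:3,r3:9,r4:5
  c3: issue MUL r2<-Mul1  regs: r0:Add1,r1:Add2,r2:Mul1,r3:9,r4:5
  c4: CDB Add1=5; issue SUB r0<-Add1  regs: r0:Add1,r1:Add2,r2:Mul1,r3:9,r4:5
  c5: stall  regs: r0:Add1,r1:Add2,r2:Mul1,r3:9,r4:5
  c6: stall  regs: r0:Add1,r1:Add2,r2:Mul1,r3:9,r4:5
  c7: CDB Add2=4; issue ADD r1<-Add2  regs: r0:Add1,r1:Add2,r2:Mul1,r3:9,r4:5
  c8: stall  regs: r0:Add1,r1:Add2,r2:Mul1,r3:9,r4:5
  c9: stall  regs: r0:Add1,r1:Add2,r2:Mul1,r3:9,r4:5
  c10: CDB Add2=13; issue ADD r1<-Add2  regs: r0:Add1,r1:Add2,r2:Mul1,r3:9,r4:5

STATUS = TAG Add2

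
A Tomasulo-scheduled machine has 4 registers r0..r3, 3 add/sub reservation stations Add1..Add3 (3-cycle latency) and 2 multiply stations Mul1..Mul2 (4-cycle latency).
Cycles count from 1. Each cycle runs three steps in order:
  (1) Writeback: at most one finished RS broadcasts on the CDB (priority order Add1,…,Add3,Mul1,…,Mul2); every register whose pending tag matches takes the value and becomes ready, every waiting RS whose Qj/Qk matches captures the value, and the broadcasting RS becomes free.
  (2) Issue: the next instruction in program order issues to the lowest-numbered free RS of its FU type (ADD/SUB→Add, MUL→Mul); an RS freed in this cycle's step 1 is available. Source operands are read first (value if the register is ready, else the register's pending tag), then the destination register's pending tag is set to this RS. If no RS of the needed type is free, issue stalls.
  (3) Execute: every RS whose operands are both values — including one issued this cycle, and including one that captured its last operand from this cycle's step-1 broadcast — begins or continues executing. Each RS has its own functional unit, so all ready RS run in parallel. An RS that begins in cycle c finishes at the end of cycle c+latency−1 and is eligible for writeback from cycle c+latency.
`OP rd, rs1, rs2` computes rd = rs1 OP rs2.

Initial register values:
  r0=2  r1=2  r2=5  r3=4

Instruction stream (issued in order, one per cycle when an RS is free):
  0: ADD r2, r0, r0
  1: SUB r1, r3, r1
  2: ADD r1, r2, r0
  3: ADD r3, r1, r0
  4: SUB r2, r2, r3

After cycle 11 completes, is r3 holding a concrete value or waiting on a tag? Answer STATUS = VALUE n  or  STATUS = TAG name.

STATUS = VALUE 8

  c1: issue ADD r2<-Add1  regs: r0:2,r1:2,r2:Add1,r3:4
  c2: issue SUB r1<-Add2  regs: r0:2,r1:Add2,r2:Add1,r3:4
  c3: issue ADD r1<-Add3  regs: r0:2,r1:Add3,r2:Add1,r3:4
  c4: CDB Add1=4; issue ADD r3<-Add1  regs: r0:2,r1:Add3,r2:4,r3:Add1
  c5: CDB Add2=2; issue SUB r2<-Add2  regs: r0:2,r1:Add3,r2:Add2,r3:Add1
  c6: -  regs: r0:2,r1:Add3,r2:Add2,r3:Add1
  c7: CDB Add3=6  regs: r0:2,r1:6,r2:Add2,r3:Add1
  c8: -  regs: r0:2,r1:6,r2:Add2,r3:Add1
  c9: -  regs: r0:2,r1:6,r2:Add2,r3:Add1
  c10: CDB Add1=8  regs: r0:2,r1:6,r2:Add2,r3:8
  c11: -  regs: r0:2,r1:6,r2:Add2,r3:8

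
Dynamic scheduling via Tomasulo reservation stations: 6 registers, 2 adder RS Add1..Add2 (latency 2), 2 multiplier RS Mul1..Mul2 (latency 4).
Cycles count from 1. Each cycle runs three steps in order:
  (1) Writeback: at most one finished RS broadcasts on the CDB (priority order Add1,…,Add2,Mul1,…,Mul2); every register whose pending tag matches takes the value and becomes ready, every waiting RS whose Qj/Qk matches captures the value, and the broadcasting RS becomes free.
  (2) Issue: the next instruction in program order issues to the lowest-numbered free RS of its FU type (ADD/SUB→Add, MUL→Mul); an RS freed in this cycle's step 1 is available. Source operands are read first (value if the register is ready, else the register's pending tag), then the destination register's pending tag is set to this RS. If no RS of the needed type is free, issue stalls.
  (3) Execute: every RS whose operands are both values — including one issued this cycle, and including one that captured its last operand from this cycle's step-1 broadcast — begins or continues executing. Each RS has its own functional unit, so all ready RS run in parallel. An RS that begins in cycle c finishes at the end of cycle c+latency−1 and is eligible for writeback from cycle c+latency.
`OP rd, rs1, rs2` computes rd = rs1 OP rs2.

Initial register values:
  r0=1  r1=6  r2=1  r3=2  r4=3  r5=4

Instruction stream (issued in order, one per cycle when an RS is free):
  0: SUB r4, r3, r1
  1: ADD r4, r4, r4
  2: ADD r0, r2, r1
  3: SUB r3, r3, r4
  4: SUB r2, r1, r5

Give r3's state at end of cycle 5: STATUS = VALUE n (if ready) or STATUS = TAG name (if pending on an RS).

STATUS = TAG Add1

cycle 1: issue SUB r4<-Add1 // r0:1,r1:6,r2:1,r3:2,r4:Add1,r5:4
cycle 2: issue ADD r4<-Add2 // r0:1,r1:6,r2:1,r3:2,r4:Add2,r5:4
cycle 3: CDB Add1=-4; issue ADD r0<-Add1 // r0:Add1,r1:6,r2:1,r3:2,r4:Add2,r5:4
cycle 4: stall // r0:Add1,r1:6,r2:1,r3:2,r4:Add2,r5:4
cycle 5: CDB Add1=7; issue SUB r3<-Add1 // r0:7,r1:6,r2:1,r3:Add1,r4:Add2,r5:4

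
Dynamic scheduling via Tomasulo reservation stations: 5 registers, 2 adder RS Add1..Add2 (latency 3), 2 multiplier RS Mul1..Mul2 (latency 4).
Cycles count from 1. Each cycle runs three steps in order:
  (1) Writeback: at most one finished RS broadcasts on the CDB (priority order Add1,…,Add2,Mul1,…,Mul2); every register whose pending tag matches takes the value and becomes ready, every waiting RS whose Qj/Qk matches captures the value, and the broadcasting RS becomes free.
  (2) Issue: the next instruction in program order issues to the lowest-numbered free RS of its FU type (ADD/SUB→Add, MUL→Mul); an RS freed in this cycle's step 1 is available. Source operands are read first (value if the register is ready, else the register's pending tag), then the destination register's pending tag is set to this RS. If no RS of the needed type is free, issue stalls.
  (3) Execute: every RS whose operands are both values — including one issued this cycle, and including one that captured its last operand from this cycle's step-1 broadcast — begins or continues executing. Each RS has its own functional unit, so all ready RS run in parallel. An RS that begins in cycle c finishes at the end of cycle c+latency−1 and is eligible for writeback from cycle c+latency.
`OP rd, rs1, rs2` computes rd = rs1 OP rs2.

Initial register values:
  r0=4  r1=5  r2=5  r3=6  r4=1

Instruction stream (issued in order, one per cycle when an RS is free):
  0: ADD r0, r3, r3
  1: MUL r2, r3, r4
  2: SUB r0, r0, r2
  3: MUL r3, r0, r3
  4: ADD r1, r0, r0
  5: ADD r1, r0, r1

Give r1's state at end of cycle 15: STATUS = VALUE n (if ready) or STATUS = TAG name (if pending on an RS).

c1: issue ADD r0<-Add1 | r0:Add1,r1:5,r2:5,r3:6,r4:1
c2: issue MUL r2<-Mul1 | r0:Add1,r1:5,r2:Mul1,r3:6,r4:1
c3: issue SUB r0<-Add2 | r0:Add2,r1:5,r2:Mul1,r3:6,r4:1
c4: CDB Add1=12; issue MUL r3<-Mul2 | r0:Add2,r1:5,r2:Mul1,r3:Mul2,r4:1
c5: issue ADD r1<-Add1 | r0:Add2,r1:Add1,r2:Mul1,r3:Mul2,r4:1
c6: CDB Mul1=6; stall | r0:Add2,r1:Add1,r2:6,r3:Mul2,r4:1
c7: stall | r0:Add2,r1:Add1,r2:6,r3:Mul2,r4:1
c8: stall | r0:Add2,r1:Add1,r2:6,r3:Mul2,r4:1
c9: CDB Add2=6; issue ADD r1<-Add2 | r0:6,r1:Add2,r2:6,r3:Mul2,r4:1
c10: - | r0:6,r1:Add2,r2:6,r3:Mul2,r4:1
c11: - | r0:6,r1:Add2,r2:6,r3:Mul2,r4:1
c12: CDB Add1=12 | r0:6,r1:Add2,r2:6,r3:Mul2,r4:1
c13: CDB Mul2=36 | r0:6,r1:Add2,r2:6,r3:36,r4:1
c14: - | r0:6,r1:Add2,r2:6,r3:36,r4:1
c15: CDB Add2=18 | r0:6,r1:18,r2:6,r3:36,r4:1

STATUS = VALUE 18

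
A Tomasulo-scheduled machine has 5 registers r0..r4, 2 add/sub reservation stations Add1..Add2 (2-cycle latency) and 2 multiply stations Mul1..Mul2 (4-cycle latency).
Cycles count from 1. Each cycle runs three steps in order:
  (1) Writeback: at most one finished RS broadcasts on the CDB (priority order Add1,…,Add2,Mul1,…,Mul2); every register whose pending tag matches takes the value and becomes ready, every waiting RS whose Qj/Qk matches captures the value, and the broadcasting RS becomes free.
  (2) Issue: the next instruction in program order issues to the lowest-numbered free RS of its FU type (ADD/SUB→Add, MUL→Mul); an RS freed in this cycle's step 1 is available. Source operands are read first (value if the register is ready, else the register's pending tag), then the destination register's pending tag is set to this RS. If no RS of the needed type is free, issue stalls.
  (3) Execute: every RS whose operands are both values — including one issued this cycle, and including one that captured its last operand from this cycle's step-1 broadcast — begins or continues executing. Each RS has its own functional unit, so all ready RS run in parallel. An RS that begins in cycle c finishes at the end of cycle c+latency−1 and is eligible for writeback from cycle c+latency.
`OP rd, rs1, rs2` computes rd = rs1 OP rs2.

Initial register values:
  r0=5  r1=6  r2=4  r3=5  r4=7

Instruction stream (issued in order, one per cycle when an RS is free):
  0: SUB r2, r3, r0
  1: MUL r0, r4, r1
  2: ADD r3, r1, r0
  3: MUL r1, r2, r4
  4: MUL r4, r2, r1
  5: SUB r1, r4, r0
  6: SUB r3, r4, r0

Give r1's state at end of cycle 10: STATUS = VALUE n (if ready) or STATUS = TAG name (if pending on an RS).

STATUS = TAG Add2

  c1: issue SUB r2<-Add1  regs: r0:5,r1:6,r2:Add1,r3:5,r4:7
  c2: issue MUL r0<-Mul1  regs: r0:Mul1,r1:6,r2:Add1,r3:5,r4:7
  c3: CDB Add1=0; issue ADD r3<-Add1  regs: r0:Mul1,r1:6,r2:0,r3:Add1,r4:7
  c4: issue MUL r1<-Mul2  regs: r0:Mul1,r1:Mul2,r2:0,r3:Add1,r4:7
  c5: stall  regs: r0:Mul1,r1:Mul2,r2:0,r3:Add1,r4:7
  c6: CDB Mul1=42; issue MUL r4<-Mul1  regs: r0:42,r1:Mul2,r2:0,r3:Add1,r4:Mul1
  c7: issue SUB r1<-Add2  regs: r0:42,r1:Add2,r2:0,r3:Add1,r4:Mul1
  c8: CDB Add1=48; issue SUB r3<-Add1  regs: r0:42,r1:Add2,r2:0,r3:Add1,r4:Mul1
  c9: CDB Mul2=0  regs: r0:42,r1:Add2,r2:0,r3:Add1,r4:Mul1
  c10: -  regs: r0:42,r1:Add2,r2:0,r3:Add1,r4:Mul1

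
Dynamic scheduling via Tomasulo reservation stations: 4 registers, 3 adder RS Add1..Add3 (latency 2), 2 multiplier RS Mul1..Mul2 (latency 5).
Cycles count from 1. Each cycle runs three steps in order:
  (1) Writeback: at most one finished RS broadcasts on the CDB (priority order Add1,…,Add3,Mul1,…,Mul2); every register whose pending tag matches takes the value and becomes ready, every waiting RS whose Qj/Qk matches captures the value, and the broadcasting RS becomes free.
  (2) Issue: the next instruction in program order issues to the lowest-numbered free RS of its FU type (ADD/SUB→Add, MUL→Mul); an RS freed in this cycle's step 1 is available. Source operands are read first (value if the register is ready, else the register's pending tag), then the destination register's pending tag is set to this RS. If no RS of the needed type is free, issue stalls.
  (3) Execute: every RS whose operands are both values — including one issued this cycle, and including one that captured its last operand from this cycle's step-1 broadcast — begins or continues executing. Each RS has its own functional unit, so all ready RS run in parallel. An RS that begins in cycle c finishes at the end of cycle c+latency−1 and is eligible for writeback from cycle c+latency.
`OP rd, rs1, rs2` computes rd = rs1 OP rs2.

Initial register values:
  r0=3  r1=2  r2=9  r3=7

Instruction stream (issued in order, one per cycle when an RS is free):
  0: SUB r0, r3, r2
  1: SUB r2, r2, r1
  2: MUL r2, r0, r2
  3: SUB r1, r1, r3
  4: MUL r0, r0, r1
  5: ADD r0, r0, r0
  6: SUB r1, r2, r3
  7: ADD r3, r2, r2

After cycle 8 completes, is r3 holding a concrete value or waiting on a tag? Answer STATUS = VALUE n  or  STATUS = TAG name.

STATUS = TAG Add3

  c1: issue SUB r0<-Add1  regs: r0:Add1,r1:2,r2:9,r3:7
  c2: issue SUB r2<-Add2  regs: r0:Add1,r1:2,r2:Add2,r3:7
  c3: CDB Add1=-2; issue MUL r2<-Mul1  regs: r0:-2,r1:2,r2:Mul1,r3:7
  c4: CDB Add2=7; issue SUB r1<-Add1  regs: r0:-2,r1:Add1,r2:Mul1,r3:7
  c5: issue MUL r0<-Mul2  regs: r0:Mul2,r1:Add1,r2:Mul1,r3:7
  c6: CDB Add1=-5; issue ADD r0<-Add1  regs: r0:Add1,r1:-5,r2:Mul1,r3:7
  c7: issue SUB r1<-Add2  regs: r0:Add1,r1:Add2,r2:Mul1,r3:7
  c8: issue ADD r3<-Add3  regs: r0:Add1,r1:Add2,r2:Mul1,r3:Add3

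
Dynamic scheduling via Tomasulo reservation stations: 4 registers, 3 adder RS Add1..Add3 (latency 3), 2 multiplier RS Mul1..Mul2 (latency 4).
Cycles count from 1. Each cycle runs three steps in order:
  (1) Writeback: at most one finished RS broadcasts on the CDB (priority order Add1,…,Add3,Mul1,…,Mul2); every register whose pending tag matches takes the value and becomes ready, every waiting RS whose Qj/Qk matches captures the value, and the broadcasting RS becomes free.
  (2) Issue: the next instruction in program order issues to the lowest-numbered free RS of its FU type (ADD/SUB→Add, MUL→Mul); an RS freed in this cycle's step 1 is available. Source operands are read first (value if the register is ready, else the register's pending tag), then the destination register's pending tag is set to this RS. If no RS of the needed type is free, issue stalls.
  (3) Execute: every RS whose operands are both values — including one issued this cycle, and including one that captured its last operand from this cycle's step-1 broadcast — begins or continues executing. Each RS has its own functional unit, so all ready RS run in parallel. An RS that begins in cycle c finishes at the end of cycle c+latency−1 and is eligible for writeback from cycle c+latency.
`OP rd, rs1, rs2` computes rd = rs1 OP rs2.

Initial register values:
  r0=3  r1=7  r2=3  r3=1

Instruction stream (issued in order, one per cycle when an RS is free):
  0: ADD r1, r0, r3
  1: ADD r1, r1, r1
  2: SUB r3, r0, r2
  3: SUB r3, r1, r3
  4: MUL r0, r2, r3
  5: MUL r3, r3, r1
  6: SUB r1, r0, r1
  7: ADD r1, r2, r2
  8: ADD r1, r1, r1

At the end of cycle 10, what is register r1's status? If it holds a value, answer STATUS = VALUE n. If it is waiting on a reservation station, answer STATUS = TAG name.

  c1: issue ADD r1<-Add1  regs: r0:3,r1:Add1,r2:3,r3:1
  c2: issue ADD r1<-Add2  regs: r0:3,r1:Add2,r2:3,r3:1
  c3: issue SUB r3<-Add3  regs: r0:3,r1:Add2,r2:3,r3:Add3
  c4: CDB Add1=4; issue SUB r3<-Add1  regs: r0:3,r1:Add2,r2:3,r3:Add1
  c5: issue MUL r0<-Mul1  regs: r0:Mul1,r1:Add2,r2:3,r3:Add1
  c6: CDB Add3=0; issue MUL r3<-Mul2  regs: r0:Mul1,r1:Add2,r2:3,r3:Mul2
  c7: CDB Add2=8; issue SUB r1<-Add2  regs: r0:Mul1,r1:Add2,r2:3,r3:Mul2
  c8: issue ADD r1<-Add3  regs: r0:Mul1,r1:Add3,r2:3,r3:Mul2
  c9: stall  regs: r0:Mul1,r1:Add3,r2:3,r3:Mul2
  c10: CDB Add1=8; issue ADD r1<-Add1  regs: r0:Mul1,r1:Add1,r2:3,r3:Mul2

STATUS = TAG Add1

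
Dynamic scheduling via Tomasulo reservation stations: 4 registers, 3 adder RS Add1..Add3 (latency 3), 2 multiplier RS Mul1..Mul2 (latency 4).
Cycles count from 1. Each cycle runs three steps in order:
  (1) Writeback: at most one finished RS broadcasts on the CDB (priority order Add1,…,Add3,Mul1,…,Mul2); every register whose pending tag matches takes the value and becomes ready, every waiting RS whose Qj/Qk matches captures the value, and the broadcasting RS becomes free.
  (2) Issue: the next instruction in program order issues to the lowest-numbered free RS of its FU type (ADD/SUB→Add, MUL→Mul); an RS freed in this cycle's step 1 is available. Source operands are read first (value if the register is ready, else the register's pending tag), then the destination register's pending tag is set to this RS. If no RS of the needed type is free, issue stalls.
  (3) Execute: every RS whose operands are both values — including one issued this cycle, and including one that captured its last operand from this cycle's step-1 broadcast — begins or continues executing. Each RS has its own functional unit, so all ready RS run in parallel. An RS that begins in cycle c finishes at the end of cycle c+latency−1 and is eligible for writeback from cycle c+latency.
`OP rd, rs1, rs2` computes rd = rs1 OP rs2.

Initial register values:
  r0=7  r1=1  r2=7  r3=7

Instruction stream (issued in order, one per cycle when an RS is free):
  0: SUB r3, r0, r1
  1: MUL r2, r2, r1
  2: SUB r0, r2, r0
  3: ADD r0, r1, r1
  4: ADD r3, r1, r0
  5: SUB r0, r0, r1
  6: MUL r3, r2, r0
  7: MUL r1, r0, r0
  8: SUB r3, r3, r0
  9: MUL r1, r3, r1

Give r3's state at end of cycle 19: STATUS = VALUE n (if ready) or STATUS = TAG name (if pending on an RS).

c1: issue SUB r3<-Add1 | r0:7,r1:1,r2:7,r3:Add1
c2: issue MUL r2<-Mul1 | r0:7,r1:1,r2:Mul1,r3:Add1
c3: issue SUB r0<-Add2 | r0:Add2,r1:1,r2:Mul1,r3:Add1
c4: CDB Add1=6; issue ADD r0<-Add1 | r0:Add1,r1:1,r2:Mul1,r3:6
c5: issue ADD r3<-Add3 | r0:Add1,r1:1,r2:Mul1,r3:Add3
c6: CDB Mul1=7; stall | r0:Add1,r1:1,r2:7,r3:Add3
c7: CDB Add1=2; issue SUB r0<-Add1 | r0:Add1,r1:1,r2:7,r3:Add3
c8: issue MUL r3<-Mul1 | r0:Add1,r1:1,r2:7,r3:Mul1
c9: CDB Add2=0; issue MUL r1<-Mul2 | r0:Add1,r1:Mul2,r2:7,r3:Mul1
c10: CDB Add1=1; issue SUB r3<-Add1 | r0:1,r1:Mul2,r2:7,r3:Add1
c11: CDB Add3=3; stall | r0:1,r1:Mul2,r2:7,r3:Add1
c12: stall | r0:1,r1:Mul2,r2:7,r3:Add1
c13: stall | r0:1,r1:Mul2,r2:7,r3:Add1
c14: CDB Mul1=7; issue MUL r1<-Mul1 | r0:1,r1:Mul1,r2:7,r3:Add1
c15: CDB Mul2=1 | r0:1,r1:Mul1,r2:7,r3:Add1
c16: - | r0:1,r1:Mul1,r2:7,r3:Add1
c17: CDB Add1=6 | r0:1,r1:Mul1,r2:7,r3:6
c18: - | r0:1,r1:Mul1,r2:7,r3:6
c19: - | r0:1,r1:Mul1,r2:7,r3:6

STATUS = VALUE 6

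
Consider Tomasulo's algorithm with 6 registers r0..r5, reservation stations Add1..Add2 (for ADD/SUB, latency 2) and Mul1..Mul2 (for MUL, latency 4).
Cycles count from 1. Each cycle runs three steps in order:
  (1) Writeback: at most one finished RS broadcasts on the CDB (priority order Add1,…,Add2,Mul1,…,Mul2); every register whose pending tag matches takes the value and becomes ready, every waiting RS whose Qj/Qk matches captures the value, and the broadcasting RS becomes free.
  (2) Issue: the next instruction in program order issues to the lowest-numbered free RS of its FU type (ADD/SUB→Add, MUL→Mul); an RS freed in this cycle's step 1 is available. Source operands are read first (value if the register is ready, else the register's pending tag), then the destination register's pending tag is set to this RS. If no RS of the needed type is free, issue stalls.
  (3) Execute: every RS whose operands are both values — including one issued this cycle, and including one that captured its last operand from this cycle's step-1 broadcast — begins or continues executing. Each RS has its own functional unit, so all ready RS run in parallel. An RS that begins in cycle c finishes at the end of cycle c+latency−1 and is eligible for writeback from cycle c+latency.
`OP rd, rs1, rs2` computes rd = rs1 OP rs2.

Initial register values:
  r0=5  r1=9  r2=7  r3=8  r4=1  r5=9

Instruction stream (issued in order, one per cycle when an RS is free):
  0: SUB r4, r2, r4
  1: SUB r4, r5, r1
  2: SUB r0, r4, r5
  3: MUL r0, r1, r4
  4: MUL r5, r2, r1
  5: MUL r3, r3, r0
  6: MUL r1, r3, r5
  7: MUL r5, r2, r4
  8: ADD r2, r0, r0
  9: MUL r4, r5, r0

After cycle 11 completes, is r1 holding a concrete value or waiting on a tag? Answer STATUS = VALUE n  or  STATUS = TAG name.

  c1: issue SUB r4<-Add1  regs: r0:5,r1:9,r2:7,r3:8,r4:Add1,r5:9
  c2: issue SUB r4<-Add2  regs: r0:5,r1:9,r2:7,r3:8,r4:Add2,r5:9
  c3: CDB Add1=6; issue SUB r0<-Add1  regs: r0:Add1,r1:9,r2:7,r3:8,r4:Add2,r5:9
  c4: CDB Add2=0; issue MUL r0<-Mul1  regs: r0:Mul1,r1:9,r2:7,r3:8,r4:0,r5:9
  c5: issue MUL r5<-Mul2  regs: r0:Mul1,r1:9,r2:7,r3:8,r4:0,r5:Mul2
  c6: CDB Add1=-9; stall  regs: r0:Mul1,r1:9,r2:7,r3:8,r4:0,r5:Mul2
  c7: stall  regs: r0:Mul1,r1:9,r2:7,r3:8,r4:0,r5:Mul2
  c8: CDB Mul1=0; issue MUL r3<-Mul1  regs: r0:0,r1:9,r2:7,r3:Mul1,r4:0,r5:Mul2
  c9: CDB Mul2=63; issue MUL r1<-Mul2  regs: r0:0,r1:Mul2,r2:7,r3:Mul1,r4:0,r5:63
  c10: stall  regs: r0:0,r1:Mul2,r2:7,r3:Mul1,r4:0,r5:63
  c11: stall  regs: r0:0,r1:Mul2,r2:7,r3:Mul1,r4:0,r5:63

STATUS = TAG Mul2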